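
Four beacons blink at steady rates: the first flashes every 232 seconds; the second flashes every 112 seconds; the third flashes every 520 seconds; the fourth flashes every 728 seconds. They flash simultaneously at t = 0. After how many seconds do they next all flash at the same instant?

They coincide at every common multiple of the periods; the first is the LCM.
232 = 2^3 × 29
112 = 2^4 × 7
520 = 2^3 × 5 × 13
728 = 2^3 × 7 × 13
LCM(232, 112, 520, 728) = 2^4 × 5 × 7 × 13 × 29 = 211120.

211120 seconds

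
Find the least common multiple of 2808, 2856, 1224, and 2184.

334152

2808 = 2^3 × 3^3 × 13
2856 = 2^3 × 3 × 7 × 17
1224 = 2^3 × 3^2 × 17
2184 = 2^3 × 3 × 7 × 13
LCM(2808, 2856, 1224, 2184) = 2^3 × 3^3 × 7 × 13 × 17 = 334152.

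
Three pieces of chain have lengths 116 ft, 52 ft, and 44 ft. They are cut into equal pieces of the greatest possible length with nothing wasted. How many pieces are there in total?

Piece length = gcd(116, 52, 44).
116 = 2^2 × 29
52 = 2^2 × 13
44 = 2^2 × 11
gcd(116, 52, 44) = 2^2 = 4.
Total pieces = 116/4 + 52/4 + 44/4 = 29 + 13 + 11 = 53.

53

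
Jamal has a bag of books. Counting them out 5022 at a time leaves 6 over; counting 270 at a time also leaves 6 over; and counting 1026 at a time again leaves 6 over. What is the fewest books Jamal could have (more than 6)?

N − 6 must be a common multiple of 5022, 270, and 1026.
5022 = 2 × 3^4 × 31
270 = 2 × 3^3 × 5
1026 = 2 × 3^3 × 19
LCM(5022, 270, 1026) = 2 × 3^4 × 5 × 19 × 31 = 477090.
Smallest N > 6 is LCM + 6 = 477090 + 6 = 477096.

477096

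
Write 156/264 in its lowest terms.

156 = 2^2 × 3 × 13
264 = 2^3 × 3 × 11
gcd(156, 264) = 2^2 × 3 = 12.
Divide numerator and denominator by 12: 156/264 = 13/22.

13/22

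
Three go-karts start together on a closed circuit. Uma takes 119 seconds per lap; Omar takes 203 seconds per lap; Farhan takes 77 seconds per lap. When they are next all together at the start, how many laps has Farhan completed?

493 laps

All finish a whole number of cycles simultaneously at t = LCM of the periods.
119 = 7 × 17
203 = 7 × 29
77 = 7 × 11
LCM(119, 203, 77) = 7 × 11 × 17 × 29 = 37961.
Laps for period 77: 37961 / 77 = 493.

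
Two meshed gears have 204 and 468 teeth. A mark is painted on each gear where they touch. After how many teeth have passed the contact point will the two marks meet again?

The first simultaneous occurrence is after LCM of the individual periods.
204 = 2^2 × 3 × 17
468 = 2^2 × 3^2 × 13
LCM(204, 468) = 2^2 × 3^2 × 13 × 17 = 7956.

7956 teeth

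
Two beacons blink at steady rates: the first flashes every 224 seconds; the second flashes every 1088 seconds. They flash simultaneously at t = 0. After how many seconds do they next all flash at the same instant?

The first simultaneous occurrence is after LCM of the individual periods.
224 = 2^5 × 7
1088 = 2^6 × 17
LCM(224, 1088) = 2^6 × 7 × 17 = 7616.

7616 seconds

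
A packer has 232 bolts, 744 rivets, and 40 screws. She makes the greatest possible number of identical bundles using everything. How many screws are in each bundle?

5

Number of bundles = gcd(232, 744, 40).
232 = 2^3 × 29
744 = 2^3 × 3 × 31
40 = 2^3 × 5
gcd(232, 744, 40) = 2^3 = 8.
screws per bundle = 40 / 8 = 5.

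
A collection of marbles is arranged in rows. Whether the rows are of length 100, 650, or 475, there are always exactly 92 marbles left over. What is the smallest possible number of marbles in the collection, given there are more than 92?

24792

N − 92 must be a common multiple of 100, 650, and 475.
100 = 2^2 × 5^2
650 = 2 × 5^2 × 13
475 = 5^2 × 19
LCM(100, 650, 475) = 2^2 × 5^2 × 13 × 19 = 24700.
Smallest N > 92 is LCM + 92 = 24700 + 92 = 24792.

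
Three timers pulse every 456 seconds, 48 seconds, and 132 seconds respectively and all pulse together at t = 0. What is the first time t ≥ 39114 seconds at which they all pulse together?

40128 seconds

Joint pulses occur at multiples of LCM(456, 48, 132).
456 = 2^3 × 3 × 19
48 = 2^4 × 3
132 = 2^2 × 3 × 11
LCM(456, 48, 132) = 2^4 × 3 × 11 × 19 = 10032.
Smallest multiple of 10032 that is ≥ 39114: ⌈39114/10032⌉ × 10032 = 4 × 10032 = 40128.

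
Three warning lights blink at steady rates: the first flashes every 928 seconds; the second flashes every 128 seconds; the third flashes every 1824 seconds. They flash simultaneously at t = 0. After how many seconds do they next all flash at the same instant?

211584 seconds

We need the least common multiple of the intervals.
928 = 2^5 × 29
128 = 2^7
1824 = 2^5 × 3 × 19
LCM(928, 128, 1824) = 2^7 × 3 × 19 × 29 = 211584.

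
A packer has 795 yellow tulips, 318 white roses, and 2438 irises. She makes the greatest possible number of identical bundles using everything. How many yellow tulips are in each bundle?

15

Number of bundles = gcd(795, 318, 2438).
795 = 3 × 5 × 53
318 = 2 × 3 × 53
2438 = 2 × 23 × 53
gcd(795, 318, 2438) = 53.
yellow tulips per bundle = 795 / 53 = 15.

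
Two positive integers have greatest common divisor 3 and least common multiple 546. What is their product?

1638

For any two positive integers, gcd × lcm = product = 3 × 546 = 1638.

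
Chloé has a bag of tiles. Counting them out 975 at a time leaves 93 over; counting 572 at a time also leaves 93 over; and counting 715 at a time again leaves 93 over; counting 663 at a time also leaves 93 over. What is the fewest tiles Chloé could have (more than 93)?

729393

N − 93 must be a common multiple of 975, 572, 715, and 663.
975 = 3 × 5^2 × 13
572 = 2^2 × 11 × 13
715 = 5 × 11 × 13
663 = 3 × 13 × 17
LCM(975, 572, 715, 663) = 2^2 × 3 × 5^2 × 11 × 13 × 17 = 729300.
Smallest N > 93 is LCM + 93 = 729300 + 93 = 729393.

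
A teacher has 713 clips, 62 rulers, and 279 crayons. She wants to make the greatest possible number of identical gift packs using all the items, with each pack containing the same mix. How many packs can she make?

31 packs

The pack count must divide each quantity, so the greatest is gcd(713, 62, 279).
713 = 23 × 31
62 = 2 × 31
279 = 3^2 × 31
gcd(713, 62, 279) = 31.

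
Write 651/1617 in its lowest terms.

31/77

651 = 3 × 7 × 31
1617 = 3 × 7^2 × 11
gcd(651, 1617) = 3 × 7 = 21.
Divide numerator and denominator by 21: 651/1617 = 31/77.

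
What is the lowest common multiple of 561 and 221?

561 = 3 × 11 × 17
221 = 13 × 17
LCM(561, 221) = 3 × 11 × 13 × 17 = 7293.

7293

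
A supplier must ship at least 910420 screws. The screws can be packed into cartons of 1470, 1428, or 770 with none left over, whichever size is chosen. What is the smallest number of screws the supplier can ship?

1099560

The number of screws must be a common multiple of 1470, 1428, and 770, so a multiple of their LCM.
1470 = 2 × 3 × 5 × 7^2
1428 = 2^2 × 3 × 7 × 17
770 = 2 × 5 × 7 × 11
LCM(1470, 1428, 770) = 2^2 × 3 × 5 × 7^2 × 11 × 17 = 549780.
Smallest multiple of 549780 that is ≥ 910420: ⌈910420/549780⌉ × 549780 = 2 × 549780 = 1099560.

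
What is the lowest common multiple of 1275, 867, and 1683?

1275 = 3 × 5^2 × 17
867 = 3 × 17^2
1683 = 3^2 × 11 × 17
LCM(1275, 867, 1683) = 3^2 × 5^2 × 11 × 17^2 = 715275.

715275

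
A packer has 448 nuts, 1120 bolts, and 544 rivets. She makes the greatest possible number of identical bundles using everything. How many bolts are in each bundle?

Number of bundles = gcd(448, 1120, 544).
448 = 2^6 × 7
1120 = 2^5 × 5 × 7
544 = 2^5 × 17
gcd(448, 1120, 544) = 2^5 = 32.
bolts per bundle = 1120 / 32 = 35.

35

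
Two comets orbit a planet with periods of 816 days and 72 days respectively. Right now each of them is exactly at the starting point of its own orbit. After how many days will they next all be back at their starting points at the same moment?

2448 days

The first simultaneous occurrence is after LCM of the individual periods.
816 = 2^4 × 3 × 17
72 = 2^3 × 3^2
LCM(816, 72) = 2^4 × 3^2 × 17 = 2448.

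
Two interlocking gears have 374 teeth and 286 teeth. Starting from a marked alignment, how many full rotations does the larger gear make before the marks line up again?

13 rotations

All finish a whole number of cycles simultaneously at t = LCM of the periods.
374 = 2 × 11 × 17
286 = 2 × 11 × 13
LCM(374, 286) = 2 × 11 × 13 × 17 = 4862.
Rotations for period 374: 4862 / 374 = 13.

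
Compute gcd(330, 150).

330 = 2 × 3 × 5 × 11
150 = 2 × 3 × 5^2
gcd(330, 150) = 2 × 3 × 5 = 30.

30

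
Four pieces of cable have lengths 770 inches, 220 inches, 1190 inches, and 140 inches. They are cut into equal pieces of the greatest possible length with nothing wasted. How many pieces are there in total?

Piece length = gcd(770, 220, 1190, 140).
770 = 2 × 5 × 7 × 11
220 = 2^2 × 5 × 11
1190 = 2 × 5 × 7 × 17
140 = 2^2 × 5 × 7
gcd(770, 220, 1190, 140) = 2 × 5 = 10.
Total pieces = 770/10 + 220/10 + 1190/10 + 140/10 = 77 + 22 + 119 + 14 = 232.

232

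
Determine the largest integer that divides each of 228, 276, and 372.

12

228 = 2^2 × 3 × 19
276 = 2^2 × 3 × 23
372 = 2^2 × 3 × 31
gcd(228, 276, 372) = 2^2 × 3 = 12.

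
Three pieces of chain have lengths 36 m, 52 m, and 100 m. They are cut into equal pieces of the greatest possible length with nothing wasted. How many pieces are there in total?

47

Piece length = gcd(36, 52, 100).
36 = 2^2 × 3^2
52 = 2^2 × 13
100 = 2^2 × 5^2
gcd(36, 52, 100) = 2^2 = 4.
Total pieces = 36/4 + 52/4 + 100/4 = 9 + 13 + 25 = 47.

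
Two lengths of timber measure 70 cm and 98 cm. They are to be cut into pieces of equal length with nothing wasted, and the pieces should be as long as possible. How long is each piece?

Each piece length must divide every original length, so the longest possible is gcd(70, 98).
70 = 2 × 5 × 7
98 = 2 × 7^2
gcd(70, 98) = 2 × 7 = 14.

14 cm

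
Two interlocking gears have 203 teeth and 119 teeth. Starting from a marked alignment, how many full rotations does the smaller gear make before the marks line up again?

The first common completion time is the LCM of the periods.
203 = 7 × 29
119 = 7 × 17
LCM(203, 119) = 7 × 17 × 29 = 3451.
Rotations for period 119: 3451 / 119 = 29.

29 rotations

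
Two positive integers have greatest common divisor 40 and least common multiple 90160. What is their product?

3606400

For any two positive integers, gcd × lcm = product = 40 × 90160 = 3606400.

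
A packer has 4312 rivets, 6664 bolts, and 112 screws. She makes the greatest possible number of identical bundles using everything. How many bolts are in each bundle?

119

Number of bundles = gcd(4312, 6664, 112).
4312 = 2^3 × 7^2 × 11
6664 = 2^3 × 7^2 × 17
112 = 2^4 × 7
gcd(4312, 6664, 112) = 2^3 × 7 = 56.
bolts per bundle = 6664 / 56 = 119.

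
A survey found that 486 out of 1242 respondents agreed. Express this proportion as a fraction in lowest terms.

486 = 2 × 3^5
1242 = 2 × 3^3 × 23
gcd(486, 1242) = 2 × 3^3 = 54.
Divide numerator and denominator by 54: 486/1242 = 9/23.

9/23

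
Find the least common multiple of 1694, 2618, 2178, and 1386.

1694 = 2 × 7 × 11^2
2618 = 2 × 7 × 11 × 17
2178 = 2 × 3^2 × 11^2
1386 = 2 × 3^2 × 7 × 11
LCM(1694, 2618, 2178, 1386) = 2 × 3^2 × 7 × 11^2 × 17 = 259182.

259182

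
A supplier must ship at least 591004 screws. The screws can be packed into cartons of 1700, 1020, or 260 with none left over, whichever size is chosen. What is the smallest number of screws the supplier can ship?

The number of screws must be a common multiple of 1700, 1020, and 260, so a multiple of their LCM.
1700 = 2^2 × 5^2 × 17
1020 = 2^2 × 3 × 5 × 17
260 = 2^2 × 5 × 13
LCM(1700, 1020, 260) = 2^2 × 3 × 5^2 × 13 × 17 = 66300.
Smallest multiple of 66300 that is ≥ 591004: ⌈591004/66300⌉ × 66300 = 9 × 66300 = 596700.

596700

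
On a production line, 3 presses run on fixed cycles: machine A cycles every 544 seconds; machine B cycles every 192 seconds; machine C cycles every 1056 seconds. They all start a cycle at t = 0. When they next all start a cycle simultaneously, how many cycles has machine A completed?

All finish a whole number of cycles simultaneously at t = LCM of the periods.
544 = 2^5 × 17
192 = 2^6 × 3
1056 = 2^5 × 3 × 11
LCM(544, 192, 1056) = 2^6 × 3 × 11 × 17 = 35904.
Cycles for period 544: 35904 / 544 = 66.

66 cycles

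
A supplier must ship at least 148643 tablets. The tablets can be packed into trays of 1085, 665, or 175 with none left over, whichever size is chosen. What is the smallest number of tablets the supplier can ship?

The number of tablets must be a common multiple of 1085, 665, and 175, so a multiple of their LCM.
1085 = 5 × 7 × 31
665 = 5 × 7 × 19
175 = 5^2 × 7
LCM(1085, 665, 175) = 5^2 × 7 × 19 × 31 = 103075.
Smallest multiple of 103075 that is ≥ 148643: ⌈148643/103075⌉ × 103075 = 2 × 103075 = 206150.

206150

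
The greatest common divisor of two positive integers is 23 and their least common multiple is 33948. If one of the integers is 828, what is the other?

For two integers, gcd × lcm = product, so the other is (23 × 33948) / 828 = 780804 / 828 = 943.

943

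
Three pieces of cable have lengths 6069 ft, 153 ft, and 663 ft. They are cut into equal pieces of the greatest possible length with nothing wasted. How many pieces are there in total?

Piece length = gcd(6069, 153, 663).
6069 = 3 × 7 × 17^2
153 = 3^2 × 17
663 = 3 × 13 × 17
gcd(6069, 153, 663) = 3 × 17 = 51.
Total pieces = 6069/51 + 153/51 + 663/51 = 119 + 3 + 13 = 135.

135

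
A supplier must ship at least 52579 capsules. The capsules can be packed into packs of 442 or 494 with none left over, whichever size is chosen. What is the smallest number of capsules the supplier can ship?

The number of capsules must be a common multiple of 442 and 494, so a multiple of their LCM.
442 = 2 × 13 × 17
494 = 2 × 13 × 19
LCM(442, 494) = 2 × 13 × 17 × 19 = 8398.
Smallest multiple of 8398 that is ≥ 52579: ⌈52579/8398⌉ × 8398 = 7 × 8398 = 58786.

58786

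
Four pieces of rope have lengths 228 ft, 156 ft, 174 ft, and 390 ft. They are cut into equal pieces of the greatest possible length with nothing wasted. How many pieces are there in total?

158

Piece length = gcd(228, 156, 174, 390).
228 = 2^2 × 3 × 19
156 = 2^2 × 3 × 13
174 = 2 × 3 × 29
390 = 2 × 3 × 5 × 13
gcd(228, 156, 174, 390) = 2 × 3 = 6.
Total pieces = 228/6 + 156/6 + 174/6 + 390/6 = 38 + 26 + 29 + 65 = 158.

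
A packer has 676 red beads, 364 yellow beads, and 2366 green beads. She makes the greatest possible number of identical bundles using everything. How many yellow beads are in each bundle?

14

Number of bundles = gcd(676, 364, 2366).
676 = 2^2 × 13^2
364 = 2^2 × 7 × 13
2366 = 2 × 7 × 13^2
gcd(676, 364, 2366) = 2 × 13 = 26.
yellow beads per bundle = 364 / 26 = 14.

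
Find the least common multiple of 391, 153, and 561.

391 = 17 × 23
153 = 3^2 × 17
561 = 3 × 11 × 17
LCM(391, 153, 561) = 3^2 × 11 × 17 × 23 = 38709.

38709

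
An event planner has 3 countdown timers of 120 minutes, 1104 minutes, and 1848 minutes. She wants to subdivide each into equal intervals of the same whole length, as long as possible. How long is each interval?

The interval must divide each timer length; the longest such is the gcd.
120 = 2^3 × 3 × 5
1104 = 2^4 × 3 × 23
1848 = 2^3 × 3 × 7 × 11
gcd(120, 1104, 1848) = 2^3 × 3 = 24.

24 minutes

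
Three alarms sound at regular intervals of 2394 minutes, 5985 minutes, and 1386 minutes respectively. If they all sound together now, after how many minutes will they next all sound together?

The first simultaneous occurrence is after LCM of the individual periods.
2394 = 2 × 3^2 × 7 × 19
5985 = 3^2 × 5 × 7 × 19
1386 = 2 × 3^2 × 7 × 11
LCM(2394, 5985, 1386) = 2 × 3^2 × 5 × 7 × 11 × 19 = 131670.

131670 minutes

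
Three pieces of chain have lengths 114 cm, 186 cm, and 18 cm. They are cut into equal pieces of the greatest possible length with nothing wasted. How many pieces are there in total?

Piece length = gcd(114, 186, 18).
114 = 2 × 3 × 19
186 = 2 × 3 × 31
18 = 2 × 3^2
gcd(114, 186, 18) = 2 × 3 = 6.
Total pieces = 114/6 + 186/6 + 18/6 = 19 + 31 + 3 = 53.

53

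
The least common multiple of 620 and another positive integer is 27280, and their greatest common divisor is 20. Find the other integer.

880

gcd × lcm = product of the two integers, so the other integer is (20 × 27280) / 620 = 880.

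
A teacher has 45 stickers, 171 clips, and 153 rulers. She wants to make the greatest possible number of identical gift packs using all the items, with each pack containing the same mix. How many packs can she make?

9 packs

The pack count must divide each quantity, so the greatest is gcd(45, 171, 153).
45 = 3^2 × 5
171 = 3^2 × 19
153 = 3^2 × 17
gcd(45, 171, 153) = 3^2 = 9.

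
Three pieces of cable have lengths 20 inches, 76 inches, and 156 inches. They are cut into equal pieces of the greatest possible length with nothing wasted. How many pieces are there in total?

63

Piece length = gcd(20, 76, 156).
20 = 2^2 × 5
76 = 2^2 × 19
156 = 2^2 × 3 × 13
gcd(20, 76, 156) = 2^2 = 4.
Total pieces = 20/4 + 76/4 + 156/4 = 5 + 19 + 39 = 63.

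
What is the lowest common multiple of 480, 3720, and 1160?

431520

480 = 2^5 × 3 × 5
3720 = 2^3 × 3 × 5 × 31
1160 = 2^3 × 5 × 29
LCM(480, 3720, 1160) = 2^5 × 3 × 5 × 29 × 31 = 431520.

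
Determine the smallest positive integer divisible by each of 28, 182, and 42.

1092

28 = 2^2 × 7
182 = 2 × 7 × 13
42 = 2 × 3 × 7
LCM(28, 182, 42) = 2^2 × 3 × 7 × 13 = 1092.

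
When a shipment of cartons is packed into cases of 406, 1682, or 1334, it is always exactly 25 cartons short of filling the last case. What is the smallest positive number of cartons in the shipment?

270777

Being 25 short of a full case of size k means N ≡ −25 (mod k), i.e. N + 25 is a multiple of each size.
406 = 2 × 7 × 29
1682 = 2 × 29^2
1334 = 2 × 23 × 29
LCM(406, 1682, 1334) = 2 × 7 × 23 × 29^2 = 270802.
Smallest positive N is 270802 − 25 = 270777.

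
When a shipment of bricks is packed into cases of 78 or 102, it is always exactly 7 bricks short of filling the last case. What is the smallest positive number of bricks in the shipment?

1319

Being 7 short of a full case of size k means N ≡ −7 (mod k), i.e. N + 7 is a multiple of each size.
78 = 2 × 3 × 13
102 = 2 × 3 × 17
LCM(78, 102) = 2 × 3 × 13 × 17 = 1326.
Smallest positive N is 1326 − 7 = 1319.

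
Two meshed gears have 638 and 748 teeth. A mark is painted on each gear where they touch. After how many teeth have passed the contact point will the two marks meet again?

21692 teeth

We need the least common multiple of the intervals.
638 = 2 × 11 × 29
748 = 2^2 × 11 × 17
LCM(638, 748) = 2^2 × 11 × 17 × 29 = 21692.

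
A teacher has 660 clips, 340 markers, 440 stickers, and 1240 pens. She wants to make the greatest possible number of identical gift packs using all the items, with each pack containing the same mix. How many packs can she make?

The pack count must divide each quantity, so the greatest is gcd(660, 340, 440, 1240).
660 = 2^2 × 3 × 5 × 11
340 = 2^2 × 5 × 17
440 = 2^3 × 5 × 11
1240 = 2^3 × 5 × 31
gcd(660, 340, 440, 1240) = 2^2 × 5 = 20.

20 packs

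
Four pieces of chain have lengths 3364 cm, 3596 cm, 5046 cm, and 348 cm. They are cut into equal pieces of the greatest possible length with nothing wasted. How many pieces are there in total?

Piece length = gcd(3364, 3596, 5046, 348).
3364 = 2^2 × 29^2
3596 = 2^2 × 29 × 31
5046 = 2 × 3 × 29^2
348 = 2^2 × 3 × 29
gcd(3364, 3596, 5046, 348) = 2 × 29 = 58.
Total pieces = 3364/58 + 3596/58 + 5046/58 + 348/58 = 58 + 62 + 87 + 6 = 213.

213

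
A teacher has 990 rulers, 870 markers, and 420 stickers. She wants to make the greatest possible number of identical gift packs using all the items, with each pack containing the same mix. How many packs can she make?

30 packs

The pack count must divide each quantity, so the greatest is gcd(990, 870, 420).
990 = 2 × 3^2 × 5 × 11
870 = 2 × 3 × 5 × 29
420 = 2^2 × 3 × 5 × 7
gcd(990, 870, 420) = 2 × 3 × 5 = 30.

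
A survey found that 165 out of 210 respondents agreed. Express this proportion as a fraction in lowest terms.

165 = 3 × 5 × 11
210 = 2 × 3 × 5 × 7
gcd(165, 210) = 3 × 5 = 15.
Divide numerator and denominator by 15: 165/210 = 11/14.

11/14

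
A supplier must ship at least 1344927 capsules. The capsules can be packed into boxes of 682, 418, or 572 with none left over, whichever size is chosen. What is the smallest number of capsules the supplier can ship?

1347632

The number of capsules must be a common multiple of 682, 418, and 572, so a multiple of their LCM.
682 = 2 × 11 × 31
418 = 2 × 11 × 19
572 = 2^2 × 11 × 13
LCM(682, 418, 572) = 2^2 × 11 × 13 × 19 × 31 = 336908.
Smallest multiple of 336908 that is ≥ 1344927: ⌈1344927/336908⌉ × 336908 = 4 × 336908 = 1347632.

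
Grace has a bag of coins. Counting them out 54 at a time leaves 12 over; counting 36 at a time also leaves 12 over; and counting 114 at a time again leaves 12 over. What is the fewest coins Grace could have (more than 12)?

N − 12 must be a common multiple of 54, 36, and 114.
54 = 2 × 3^3
36 = 2^2 × 3^2
114 = 2 × 3 × 19
LCM(54, 36, 114) = 2^2 × 3^3 × 19 = 2052.
Smallest N > 12 is LCM + 12 = 2052 + 12 = 2064.

2064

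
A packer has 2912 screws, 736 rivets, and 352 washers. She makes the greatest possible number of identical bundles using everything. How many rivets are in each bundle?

Number of bundles = gcd(2912, 736, 352).
2912 = 2^5 × 7 × 13
736 = 2^5 × 23
352 = 2^5 × 11
gcd(2912, 736, 352) = 2^5 = 32.
rivets per bundle = 736 / 32 = 23.

23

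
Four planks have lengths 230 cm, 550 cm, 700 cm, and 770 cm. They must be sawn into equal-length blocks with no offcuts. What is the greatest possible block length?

This is the greatest common divisor of 230, 550, 700, and 770.
230 = 2 × 5 × 23
550 = 2 × 5^2 × 11
700 = 2^2 × 5^2 × 7
770 = 2 × 5 × 7 × 11
gcd(230, 550, 700, 770) = 2 × 5 = 10.

10 cm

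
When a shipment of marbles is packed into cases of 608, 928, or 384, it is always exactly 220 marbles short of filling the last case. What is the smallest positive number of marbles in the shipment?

211364

Being 220 short of a full case of size k means N ≡ −220 (mod k), i.e. N + 220 is a multiple of each size.
608 = 2^5 × 19
928 = 2^5 × 29
384 = 2^7 × 3
LCM(608, 928, 384) = 2^7 × 3 × 19 × 29 = 211584.
Smallest positive N is 211584 − 220 = 211364.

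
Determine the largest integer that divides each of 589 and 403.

589 = 19 × 31
403 = 13 × 31
gcd(589, 403) = 31.

31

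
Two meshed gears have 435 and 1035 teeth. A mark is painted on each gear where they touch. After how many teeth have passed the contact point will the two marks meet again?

They coincide at every common multiple of the periods; the first is the LCM.
435 = 3 × 5 × 29
1035 = 3^2 × 5 × 23
LCM(435, 1035) = 3^2 × 5 × 23 × 29 = 30015.

30015 teeth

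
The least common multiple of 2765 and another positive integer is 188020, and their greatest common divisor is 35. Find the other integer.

2380

gcd × lcm = product of the two integers, so the other integer is (35 × 188020) / 2765 = 2380.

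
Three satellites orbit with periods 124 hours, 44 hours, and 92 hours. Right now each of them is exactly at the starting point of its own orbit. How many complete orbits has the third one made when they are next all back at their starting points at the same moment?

341 orbits

They are all back at their starting positions together after one LCM of the periods.
124 = 2^2 × 31
44 = 2^2 × 11
92 = 2^2 × 23
LCM(124, 44, 92) = 2^2 × 11 × 23 × 31 = 31372.
Orbits for period 92: 31372 / 92 = 341.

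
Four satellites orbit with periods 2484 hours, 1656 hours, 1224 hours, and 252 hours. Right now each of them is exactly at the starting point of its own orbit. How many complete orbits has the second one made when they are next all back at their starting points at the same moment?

357 orbits

They are all back at their starting positions together after one LCM of the periods.
2484 = 2^2 × 3^3 × 23
1656 = 2^3 × 3^2 × 23
1224 = 2^3 × 3^2 × 17
252 = 2^2 × 3^2 × 7
LCM(2484, 1656, 1224, 252) = 2^3 × 3^3 × 7 × 17 × 23 = 591192.
Orbits for period 1656: 591192 / 1656 = 357.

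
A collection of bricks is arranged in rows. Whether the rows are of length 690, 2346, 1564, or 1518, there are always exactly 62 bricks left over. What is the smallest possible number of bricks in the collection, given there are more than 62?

N − 62 must be a common multiple of 690, 2346, 1564, and 1518.
690 = 2 × 3 × 5 × 23
2346 = 2 × 3 × 17 × 23
1564 = 2^2 × 17 × 23
1518 = 2 × 3 × 11 × 23
LCM(690, 2346, 1564, 1518) = 2^2 × 3 × 5 × 11 × 17 × 23 = 258060.
Smallest N > 62 is LCM + 62 = 258060 + 62 = 258122.

258122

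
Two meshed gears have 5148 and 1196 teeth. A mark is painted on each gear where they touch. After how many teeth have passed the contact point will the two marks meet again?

118404 teeth

The first simultaneous occurrence is after LCM of the individual periods.
5148 = 2^2 × 3^2 × 11 × 13
1196 = 2^2 × 13 × 23
LCM(5148, 1196) = 2^2 × 3^2 × 11 × 13 × 23 = 118404.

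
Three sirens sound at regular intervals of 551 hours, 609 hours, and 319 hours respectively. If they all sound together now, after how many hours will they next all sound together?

The first simultaneous occurrence is after LCM of the individual periods.
551 = 19 × 29
609 = 3 × 7 × 29
319 = 11 × 29
LCM(551, 609, 319) = 3 × 7 × 11 × 19 × 29 = 127281.

127281 hours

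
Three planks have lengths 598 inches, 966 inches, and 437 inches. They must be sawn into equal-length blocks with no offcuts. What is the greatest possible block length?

This is the greatest common divisor of 598, 966, and 437.
598 = 2 × 13 × 23
966 = 2 × 3 × 7 × 23
437 = 19 × 23
gcd(598, 966, 437) = 23.

23 inches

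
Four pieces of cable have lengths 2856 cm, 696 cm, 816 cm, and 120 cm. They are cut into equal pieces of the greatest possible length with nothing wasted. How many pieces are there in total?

187

Piece length = gcd(2856, 696, 816, 120).
2856 = 2^3 × 3 × 7 × 17
696 = 2^3 × 3 × 29
816 = 2^4 × 3 × 17
120 = 2^3 × 3 × 5
gcd(2856, 696, 816, 120) = 2^3 × 3 = 24.
Total pieces = 2856/24 + 696/24 + 816/24 + 120/24 = 119 + 29 + 34 + 5 = 187.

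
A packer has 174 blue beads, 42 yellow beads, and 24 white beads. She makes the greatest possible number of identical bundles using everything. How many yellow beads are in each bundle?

7

Number of bundles = gcd(174, 42, 24).
174 = 2 × 3 × 29
42 = 2 × 3 × 7
24 = 2^3 × 3
gcd(174, 42, 24) = 2 × 3 = 6.
yellow beads per bundle = 42 / 6 = 7.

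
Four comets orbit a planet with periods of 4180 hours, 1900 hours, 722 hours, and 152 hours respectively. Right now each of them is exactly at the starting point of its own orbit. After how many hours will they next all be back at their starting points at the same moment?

794200 hours

We need the least common multiple of the intervals.
4180 = 2^2 × 5 × 11 × 19
1900 = 2^2 × 5^2 × 19
722 = 2 × 19^2
152 = 2^3 × 19
LCM(4180, 1900, 722, 152) = 2^3 × 5^2 × 11 × 19^2 = 794200.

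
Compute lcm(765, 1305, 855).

421515

765 = 3^2 × 5 × 17
1305 = 3^2 × 5 × 29
855 = 3^2 × 5 × 19
LCM(765, 1305, 855) = 3^2 × 5 × 17 × 19 × 29 = 421515.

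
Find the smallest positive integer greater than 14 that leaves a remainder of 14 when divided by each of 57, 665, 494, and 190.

N − 14 must be a common multiple of 57, 665, 494, and 190.
57 = 3 × 19
665 = 5 × 7 × 19
494 = 2 × 13 × 19
190 = 2 × 5 × 19
LCM(57, 665, 494, 190) = 2 × 3 × 5 × 7 × 13 × 19 = 51870.
Smallest N > 14 is LCM + 14 = 51870 + 14 = 51884.

51884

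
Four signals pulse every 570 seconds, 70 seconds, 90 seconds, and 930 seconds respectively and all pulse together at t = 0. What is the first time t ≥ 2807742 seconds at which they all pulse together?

Joint pulses occur at multiples of LCM(570, 70, 90, 930).
570 = 2 × 3 × 5 × 19
70 = 2 × 5 × 7
90 = 2 × 3^2 × 5
930 = 2 × 3 × 5 × 31
LCM(570, 70, 90, 930) = 2 × 3^2 × 5 × 7 × 19 × 31 = 371070.
Smallest multiple of 371070 that is ≥ 2807742: ⌈2807742/371070⌉ × 371070 = 8 × 371070 = 2968560.

2968560 seconds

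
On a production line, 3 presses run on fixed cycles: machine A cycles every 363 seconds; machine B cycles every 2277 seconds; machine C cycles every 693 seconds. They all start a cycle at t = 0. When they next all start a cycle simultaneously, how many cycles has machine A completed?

483 cycles

All finish a whole number of cycles simultaneously at t = LCM of the periods.
363 = 3 × 11^2
2277 = 3^2 × 11 × 23
693 = 3^2 × 7 × 11
LCM(363, 2277, 693) = 3^2 × 7 × 11^2 × 23 = 175329.
Cycles for period 363: 175329 / 363 = 483.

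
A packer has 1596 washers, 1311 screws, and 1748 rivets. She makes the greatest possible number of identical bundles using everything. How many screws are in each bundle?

Number of bundles = gcd(1596, 1311, 1748).
1596 = 2^2 × 3 × 7 × 19
1311 = 3 × 19 × 23
1748 = 2^2 × 19 × 23
gcd(1596, 1311, 1748) = 19.
screws per bundle = 1311 / 19 = 69.

69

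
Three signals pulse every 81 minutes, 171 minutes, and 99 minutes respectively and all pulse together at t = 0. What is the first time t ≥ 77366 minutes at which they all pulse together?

84645 minutes

Joint pulses occur at multiples of LCM(81, 171, 99).
81 = 3^4
171 = 3^2 × 19
99 = 3^2 × 11
LCM(81, 171, 99) = 3^4 × 11 × 19 = 16929.
Smallest multiple of 16929 that is ≥ 77366: ⌈77366/16929⌉ × 16929 = 5 × 16929 = 84645.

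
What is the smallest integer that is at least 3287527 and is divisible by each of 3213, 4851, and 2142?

3463614

The integer must be a common multiple of 3213, 4851, and 2142, so a multiple of their LCM.
3213 = 3^3 × 7 × 17
4851 = 3^2 × 7^2 × 11
2142 = 2 × 3^2 × 7 × 17
LCM(3213, 4851, 2142) = 2 × 3^3 × 7^2 × 11 × 17 = 494802.
Smallest multiple of 494802 that is ≥ 3287527: ⌈3287527/494802⌉ × 494802 = 7 × 494802 = 3463614.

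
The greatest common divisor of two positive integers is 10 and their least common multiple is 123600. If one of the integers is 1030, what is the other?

1200

For two integers, gcd × lcm = product, so the other is (10 × 123600) / 1030 = 1236000 / 1030 = 1200.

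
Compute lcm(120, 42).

840

120 = 2^3 × 3 × 5
42 = 2 × 3 × 7
LCM(120, 42) = 2^3 × 3 × 5 × 7 = 840.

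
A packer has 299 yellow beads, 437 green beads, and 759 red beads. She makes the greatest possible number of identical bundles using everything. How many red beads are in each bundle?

33

Number of bundles = gcd(299, 437, 759).
299 = 13 × 23
437 = 19 × 23
759 = 3 × 11 × 23
gcd(299, 437, 759) = 23.
red beads per bundle = 759 / 23 = 33.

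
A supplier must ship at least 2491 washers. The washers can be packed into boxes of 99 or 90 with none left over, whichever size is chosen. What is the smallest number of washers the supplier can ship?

The number of washers must be a common multiple of 99 and 90, so a multiple of their LCM.
99 = 3^2 × 11
90 = 2 × 3^2 × 5
LCM(99, 90) = 2 × 3^2 × 5 × 11 = 990.
Smallest multiple of 990 that is ≥ 2491: ⌈2491/990⌉ × 990 = 3 × 990 = 2970.

2970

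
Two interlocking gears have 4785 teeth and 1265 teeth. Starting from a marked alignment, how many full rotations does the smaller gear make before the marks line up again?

The first common completion time is the LCM of the periods.
4785 = 3 × 5 × 11 × 29
1265 = 5 × 11 × 23
LCM(4785, 1265) = 3 × 5 × 11 × 23 × 29 = 110055.
Rotations for period 1265: 110055 / 1265 = 87.

87 rotations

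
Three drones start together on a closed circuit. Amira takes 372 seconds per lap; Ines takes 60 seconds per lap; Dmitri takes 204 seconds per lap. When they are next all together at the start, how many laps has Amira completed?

The first common completion time is the LCM of the periods.
372 = 2^2 × 3 × 31
60 = 2^2 × 3 × 5
204 = 2^2 × 3 × 17
LCM(372, 60, 204) = 2^2 × 3 × 5 × 17 × 31 = 31620.
Laps for period 372: 31620 / 372 = 85.

85 laps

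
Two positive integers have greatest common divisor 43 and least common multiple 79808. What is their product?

For any two positive integers, gcd × lcm = product = 43 × 79808 = 3431744.

3431744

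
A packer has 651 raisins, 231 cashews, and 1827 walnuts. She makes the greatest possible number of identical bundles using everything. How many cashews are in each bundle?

Number of bundles = gcd(651, 231, 1827).
651 = 3 × 7 × 31
231 = 3 × 7 × 11
1827 = 3^2 × 7 × 29
gcd(651, 231, 1827) = 3 × 7 = 21.
cashews per bundle = 231 / 21 = 11.

11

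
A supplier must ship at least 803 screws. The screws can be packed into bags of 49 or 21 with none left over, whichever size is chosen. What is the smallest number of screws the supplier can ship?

882

The number of screws must be a common multiple of 49 and 21, so a multiple of their LCM.
49 = 7^2
21 = 3 × 7
LCM(49, 21) = 3 × 7^2 = 147.
Smallest multiple of 147 that is ≥ 803: ⌈803/147⌉ × 147 = 6 × 147 = 882.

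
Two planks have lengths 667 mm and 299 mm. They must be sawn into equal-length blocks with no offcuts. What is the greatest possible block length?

By the Euclidean algorithm:
667 = 2 × 299 + 69
299 = 4 × 69 + 23
69 = 3 × 23 + 0
gcd(667, 299) = 23.

23 mm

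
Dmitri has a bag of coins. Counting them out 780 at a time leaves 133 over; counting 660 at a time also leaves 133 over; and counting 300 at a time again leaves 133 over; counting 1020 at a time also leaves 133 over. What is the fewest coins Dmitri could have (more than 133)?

N − 133 must be a common multiple of 780, 660, 300, and 1020.
780 = 2^2 × 3 × 5 × 13
660 = 2^2 × 3 × 5 × 11
300 = 2^2 × 3 × 5^2
1020 = 2^2 × 3 × 5 × 17
LCM(780, 660, 300, 1020) = 2^2 × 3 × 5^2 × 11 × 13 × 17 = 729300.
Smallest N > 133 is LCM + 133 = 729300 + 133 = 729433.

729433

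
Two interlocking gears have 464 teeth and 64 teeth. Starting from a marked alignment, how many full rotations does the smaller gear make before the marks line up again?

They are all back at their starting positions together after one LCM of the periods.
464 = 2^4 × 29
64 = 2^6
LCM(464, 64) = 2^6 × 29 = 1856.
Rotations for period 64: 1856 / 64 = 29.

29 rotations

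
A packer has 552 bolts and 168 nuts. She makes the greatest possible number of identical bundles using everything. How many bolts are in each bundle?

23

Number of bundles = gcd(552, 168).
552 = 2^3 × 3 × 23
168 = 2^3 × 3 × 7
gcd(552, 168) = 2^3 × 3 = 24.
bolts per bundle = 552 / 24 = 23.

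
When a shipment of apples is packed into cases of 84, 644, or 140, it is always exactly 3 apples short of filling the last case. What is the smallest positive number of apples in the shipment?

Being 3 short of a full case of size k means N ≡ −3 (mod k), i.e. N + 3 is a multiple of each size.
84 = 2^2 × 3 × 7
644 = 2^2 × 7 × 23
140 = 2^2 × 5 × 7
LCM(84, 644, 140) = 2^2 × 3 × 5 × 7 × 23 = 9660.
Smallest positive N is 9660 − 3 = 9657.

9657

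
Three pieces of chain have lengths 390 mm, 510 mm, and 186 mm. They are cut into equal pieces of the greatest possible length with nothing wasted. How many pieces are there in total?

181

Piece length = gcd(390, 510, 186).
390 = 2 × 3 × 5 × 13
510 = 2 × 3 × 5 × 17
186 = 2 × 3 × 31
gcd(390, 510, 186) = 2 × 3 = 6.
Total pieces = 390/6 + 510/6 + 186/6 = 65 + 85 + 31 = 181.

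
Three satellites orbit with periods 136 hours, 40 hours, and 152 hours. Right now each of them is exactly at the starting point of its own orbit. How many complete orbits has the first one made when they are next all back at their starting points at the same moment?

The first common completion time is the LCM of the periods.
136 = 2^3 × 17
40 = 2^3 × 5
152 = 2^3 × 19
LCM(136, 40, 152) = 2^3 × 5 × 17 × 19 = 12920.
Orbits for period 136: 12920 / 136 = 95.

95 orbits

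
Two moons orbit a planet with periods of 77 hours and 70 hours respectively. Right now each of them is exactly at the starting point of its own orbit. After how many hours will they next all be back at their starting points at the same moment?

They coincide at every common multiple of the periods; the first is the LCM.
77 = 7 × 11
70 = 2 × 5 × 7
LCM(77, 70) = 2 × 5 × 7 × 11 = 770.

770 hours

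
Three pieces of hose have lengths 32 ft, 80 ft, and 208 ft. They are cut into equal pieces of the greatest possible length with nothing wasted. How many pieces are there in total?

Piece length = gcd(32, 80, 208).
32 = 2^5
80 = 2^4 × 5
208 = 2^4 × 13
gcd(32, 80, 208) = 2^4 = 16.
Total pieces = 32/16 + 80/16 + 208/16 = 2 + 5 + 13 = 20.

20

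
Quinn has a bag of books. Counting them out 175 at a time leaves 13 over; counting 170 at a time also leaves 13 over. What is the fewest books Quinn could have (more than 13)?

N − 13 must be a common multiple of 175 and 170.
175 = 5^2 × 7
170 = 2 × 5 × 17
LCM(175, 170) = 2 × 5^2 × 7 × 17 = 5950.
Smallest N > 13 is LCM + 13 = 5950 + 13 = 5963.

5963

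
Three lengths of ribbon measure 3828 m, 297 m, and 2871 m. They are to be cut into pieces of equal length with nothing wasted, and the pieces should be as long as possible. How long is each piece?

Each piece length must divide every original length, so the longest possible is gcd(3828, 297, 2871).
3828 = 2^2 × 3 × 11 × 29
297 = 3^3 × 11
2871 = 3^2 × 11 × 29
gcd(3828, 297, 2871) = 3 × 11 = 33.

33 m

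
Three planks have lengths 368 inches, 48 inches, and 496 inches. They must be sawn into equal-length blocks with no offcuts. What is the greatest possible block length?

16 inches

This is the greatest common divisor of 368, 48, and 496.
368 = 2^4 × 23
48 = 2^4 × 3
496 = 2^4 × 31
gcd(368, 48, 496) = 2^4 = 16.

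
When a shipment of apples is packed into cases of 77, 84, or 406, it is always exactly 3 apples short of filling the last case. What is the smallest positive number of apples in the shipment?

Being 3 short of a full case of size k means N ≡ −3 (mod k), i.e. N + 3 is a multiple of each size.
77 = 7 × 11
84 = 2^2 × 3 × 7
406 = 2 × 7 × 29
LCM(77, 84, 406) = 2^2 × 3 × 7 × 11 × 29 = 26796.
Smallest positive N is 26796 − 3 = 26793.

26793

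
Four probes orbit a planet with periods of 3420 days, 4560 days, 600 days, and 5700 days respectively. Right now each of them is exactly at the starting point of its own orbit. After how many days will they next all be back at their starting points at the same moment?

They coincide at every common multiple of the periods; the first is the LCM.
3420 = 2^2 × 3^2 × 5 × 19
4560 = 2^4 × 3 × 5 × 19
600 = 2^3 × 3 × 5^2
5700 = 2^2 × 3 × 5^2 × 19
LCM(3420, 4560, 600, 5700) = 2^4 × 3^2 × 5^2 × 19 = 68400.

68400 days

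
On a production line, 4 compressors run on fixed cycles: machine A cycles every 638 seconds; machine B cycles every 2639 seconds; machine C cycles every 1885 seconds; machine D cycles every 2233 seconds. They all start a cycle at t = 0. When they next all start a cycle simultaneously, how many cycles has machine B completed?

They are all back at their starting positions together after one LCM of the periods.
638 = 2 × 11 × 29
2639 = 7 × 13 × 29
1885 = 5 × 13 × 29
2233 = 7 × 11 × 29
LCM(638, 2639, 1885, 2233) = 2 × 5 × 7 × 11 × 13 × 29 = 290290.
Cycles for period 2639: 290290 / 2639 = 110.

110 cycles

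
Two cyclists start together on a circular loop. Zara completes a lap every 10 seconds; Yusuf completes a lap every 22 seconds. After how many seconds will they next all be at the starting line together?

The first simultaneous occurrence is after LCM of the individual periods.
10 = 2 × 5
22 = 2 × 11
LCM(10, 22) = 2 × 5 × 11 = 110.

110 seconds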